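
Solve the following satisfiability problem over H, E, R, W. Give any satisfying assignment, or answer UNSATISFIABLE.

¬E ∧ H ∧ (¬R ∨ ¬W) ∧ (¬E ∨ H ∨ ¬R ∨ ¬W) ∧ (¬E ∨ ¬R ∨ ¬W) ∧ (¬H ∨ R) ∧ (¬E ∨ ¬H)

H: True, E: False, R: True, W: False

Unit clause (¬E) forces E = False.
Unit clause (H) forces H = True.
In (¬H ∨ R) only R is left, so R = True.
In (¬R ∨ ¬W) only ¬W is left, so W = False.
Check each clause:
  (¬E): ¬E holds.
  (H): H holds.
  (¬R ∨ ¬W): ¬W holds.
  (¬E ∨ H ∨ ¬R ∨ ¬W): ¬E holds.
  (¬E ∨ ¬R ∨ ¬W): ¬E holds.
  (¬H ∨ R): R holds.
  (¬E ∨ ¬H): ¬E holds.
All clauses satisfied.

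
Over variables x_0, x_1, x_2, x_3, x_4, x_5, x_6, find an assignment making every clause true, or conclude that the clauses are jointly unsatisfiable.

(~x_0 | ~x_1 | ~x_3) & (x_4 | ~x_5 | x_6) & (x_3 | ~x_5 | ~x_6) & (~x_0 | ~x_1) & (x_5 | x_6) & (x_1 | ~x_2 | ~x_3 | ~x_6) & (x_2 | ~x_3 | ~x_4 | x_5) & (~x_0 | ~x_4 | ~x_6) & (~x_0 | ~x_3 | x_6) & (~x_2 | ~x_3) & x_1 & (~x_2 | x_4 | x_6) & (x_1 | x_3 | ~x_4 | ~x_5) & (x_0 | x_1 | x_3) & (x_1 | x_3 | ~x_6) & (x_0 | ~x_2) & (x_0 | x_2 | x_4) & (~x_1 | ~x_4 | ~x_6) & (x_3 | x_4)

x_0: False, x_1: True, x_2: False, x_3: True, x_4: True, x_5: True, x_6: False

Unit clause (x_1) forces x_1 = True.
In (~x_0 | ~x_1) only ~x_0 is left, so x_0 = False.
In (x_0 | ~x_2) only ~x_2 is left, so x_2 = False.
In (x_0 | x_2 | x_4) only x_4 is left, so x_4 = True.
In (~x_1 | ~x_4 | ~x_6) only ~x_6 is left, so x_6 = False.
In (x_5 | x_6) only x_5 is left, so x_5 = True.
Set x_3 = True.
All clauses satisfied.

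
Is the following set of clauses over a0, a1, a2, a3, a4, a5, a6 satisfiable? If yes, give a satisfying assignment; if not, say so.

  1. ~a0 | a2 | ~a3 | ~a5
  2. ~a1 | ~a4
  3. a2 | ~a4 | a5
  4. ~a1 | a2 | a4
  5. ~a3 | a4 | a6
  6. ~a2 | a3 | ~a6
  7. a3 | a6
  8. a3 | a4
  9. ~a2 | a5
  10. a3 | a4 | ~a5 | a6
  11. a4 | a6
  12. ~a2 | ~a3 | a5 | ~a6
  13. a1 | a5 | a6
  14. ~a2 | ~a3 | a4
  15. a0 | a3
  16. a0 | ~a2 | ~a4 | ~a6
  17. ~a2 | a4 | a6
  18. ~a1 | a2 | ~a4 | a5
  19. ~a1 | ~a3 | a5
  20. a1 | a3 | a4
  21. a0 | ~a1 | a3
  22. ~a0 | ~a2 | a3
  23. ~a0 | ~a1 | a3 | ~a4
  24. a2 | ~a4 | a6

Set a0 = True.
Set a1 = False.
Set a2 = False.
Set a3 = True.
  then (~a0 | a2 | ~a3 | ~a5) forces a5 = False.
  then (a2 | ~a4 | a5) forces a4 = False.
  then (~a3 | a4 | a6) forces a6 = True.
All clauses satisfied.

a0=T, a1=F, a2=F, a3=T, a4=F, a5=F, a6=T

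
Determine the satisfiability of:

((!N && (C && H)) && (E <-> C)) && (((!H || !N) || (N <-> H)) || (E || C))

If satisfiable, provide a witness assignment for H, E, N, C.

H=T; E=T; N=F; C=T

  (!N && (C && H)) && (E <-> C) = True
    !N && (C && H) = True
      !N = True
      C && H = True
    E <-> C = True
  ((!H || !N) || (N <-> H)) || (E || C) = True
    (!H || !N) || (N <-> H) = True
      !H || !N = True
        !H = False
        !N = True
      N <-> H = False
    E || C = True
Both conjuncts True, so the formula holds.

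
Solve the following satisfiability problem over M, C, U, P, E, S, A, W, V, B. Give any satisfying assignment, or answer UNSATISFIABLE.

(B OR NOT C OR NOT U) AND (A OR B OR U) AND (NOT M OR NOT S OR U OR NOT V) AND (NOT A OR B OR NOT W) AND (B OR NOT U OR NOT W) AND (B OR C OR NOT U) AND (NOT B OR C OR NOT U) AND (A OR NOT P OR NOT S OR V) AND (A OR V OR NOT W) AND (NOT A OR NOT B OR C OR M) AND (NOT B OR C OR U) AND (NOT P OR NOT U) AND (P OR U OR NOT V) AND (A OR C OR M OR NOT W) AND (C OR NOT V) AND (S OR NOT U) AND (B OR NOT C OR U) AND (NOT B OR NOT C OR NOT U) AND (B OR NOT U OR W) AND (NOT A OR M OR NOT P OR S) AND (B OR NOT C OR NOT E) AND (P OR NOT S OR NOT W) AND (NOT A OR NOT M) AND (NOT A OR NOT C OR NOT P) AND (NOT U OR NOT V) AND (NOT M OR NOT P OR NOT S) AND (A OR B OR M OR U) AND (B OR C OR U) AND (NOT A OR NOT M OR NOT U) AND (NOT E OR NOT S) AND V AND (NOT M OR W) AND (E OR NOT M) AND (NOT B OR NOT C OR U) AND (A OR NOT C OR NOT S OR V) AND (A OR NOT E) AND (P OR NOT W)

UNSATISFIABLE

Case V = True:
  (C OR NOT V) forces C = True.
  (NOT U OR NOT V) forces U = False.
  (P OR U OR NOT V) forces P = True.
  (B OR NOT C OR U) forces B = True.
  Clause (NOT B OR NOT C OR U) is falsified — contradiction.
Case V = False:
  Clause (V) is falsified — contradiction.
Both cases fail, so the formula is unsatisfiable.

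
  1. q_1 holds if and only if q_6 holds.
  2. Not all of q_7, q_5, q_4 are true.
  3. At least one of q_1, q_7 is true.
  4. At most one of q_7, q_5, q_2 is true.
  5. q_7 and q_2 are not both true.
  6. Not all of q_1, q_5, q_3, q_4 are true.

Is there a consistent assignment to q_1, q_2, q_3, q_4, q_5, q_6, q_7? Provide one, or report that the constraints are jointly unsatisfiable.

q_1 = True, q_2 = False, q_3 = True, q_4 = False, q_5 = False, q_6 = True, q_7 = False

  (1) q_1=T, q_6=T — same ✓
  (2) {q_7, q_5, q_4}: 0/3 true — not all ✓
  (3) {q_1, q_7}: 1 true — at least one ✓
  (4) {q_7, q_5, q_2}: 0 true — at most one ✓
  (5) q_7=F, q_2=F — not both ✓
  (6) {q_1, q_5, q_3, q_4}: 2/4 true — not all ✓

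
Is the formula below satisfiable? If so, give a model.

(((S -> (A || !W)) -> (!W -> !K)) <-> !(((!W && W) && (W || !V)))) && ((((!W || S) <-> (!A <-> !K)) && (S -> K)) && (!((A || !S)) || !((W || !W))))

Unsatisfiable

Case W = True: the formula simplifies to ((S <-> (!A <-> !K)) && (S -> K)) && !((A || !S)).
  S = True: simplifies to ((!A <-> !K) && K) && !A.
    A = True: the conjunct !A is False.
    A = False: simplifies to !K && K.
      K = True: the conjunct !K is False.
      K = False: the conjunct K is False.
  S = False: the conjunct !((A || !S)) becomes !((A || True)) = False.
Case W = False: the formula simplifies to !K && (((!A <-> !K) && (S -> K)) && !((A || !S))).
  K = True: the conjunct !K is False.
  K = False: simplifies to (!A && !S) && !((A || !S)).
    S = True: the conjunct !S is False.
    S = False: the conjunct !((A || !S)) becomes !((A || True)) = False.
Both cases fail — unsatisfiable.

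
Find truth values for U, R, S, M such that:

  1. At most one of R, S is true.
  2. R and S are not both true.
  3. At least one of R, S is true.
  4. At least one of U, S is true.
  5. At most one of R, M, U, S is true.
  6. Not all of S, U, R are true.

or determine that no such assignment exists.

U = False, R = False, S = True, M = False

  (1) {R, S}: 1 true — at most one ✓
  (2) R=F, S=T — not both ✓
  (3) {R, S}: 1 true — at least one ✓
  (4) {U, S}: 1 true — at least one ✓
  (5) {R, M, U, S}: 1 true — at most one ✓
  (6) {S, U, R}: 1/3 true — not all ✓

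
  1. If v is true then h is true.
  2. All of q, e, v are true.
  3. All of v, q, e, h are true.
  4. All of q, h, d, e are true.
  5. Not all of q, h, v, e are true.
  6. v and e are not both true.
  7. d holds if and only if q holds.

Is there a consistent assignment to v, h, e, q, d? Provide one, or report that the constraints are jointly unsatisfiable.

Case e = True:
  (2) forces q = True.
  (2) forces v = True.
  Constraint (6) is violated (v=T, e=T) — contradiction.
Case e = False:
  Constraint (2) is violated (e=F) — contradiction.
Both cases fail — unsatisfiable.

Unsatisfiable — no assignment works.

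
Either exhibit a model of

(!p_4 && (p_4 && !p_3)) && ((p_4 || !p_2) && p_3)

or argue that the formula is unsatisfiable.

UNSATISFIABLE

Case p_3 = True: the conjunct !p_3 is False.
Case p_3 = False: the conjunct p_3 is False.
Both cases fail — unsatisfiable.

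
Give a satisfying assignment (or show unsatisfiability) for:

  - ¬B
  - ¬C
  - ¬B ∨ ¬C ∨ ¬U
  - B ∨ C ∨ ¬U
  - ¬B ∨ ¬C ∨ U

Unit clause (¬B) forces B = False.
Unit clause (¬C) forces C = False.
In (B ∨ C ∨ ¬U) only ¬U is left, so U = False.
All clauses satisfied.

C=F, B=F, U=F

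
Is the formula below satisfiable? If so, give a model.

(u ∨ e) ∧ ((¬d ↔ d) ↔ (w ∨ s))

s = False, d = False, e = False, u = True, w = False

  u ∨ e = True
  (¬d ↔ d) ↔ (w ∨ s) = True
    ¬d ↔ d = False
      ¬d = True
    w ∨ s = False
Both conjuncts True, so the formula holds.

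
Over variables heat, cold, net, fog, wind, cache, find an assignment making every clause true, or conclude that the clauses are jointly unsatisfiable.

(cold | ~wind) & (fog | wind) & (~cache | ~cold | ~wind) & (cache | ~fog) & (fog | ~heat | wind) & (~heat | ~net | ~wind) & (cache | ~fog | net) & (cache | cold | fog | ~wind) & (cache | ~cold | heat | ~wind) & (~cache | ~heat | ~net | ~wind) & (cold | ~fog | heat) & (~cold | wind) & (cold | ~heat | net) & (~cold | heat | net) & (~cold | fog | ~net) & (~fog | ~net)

Set heat = True.
Try cold = False:
  (cold | ~wind) forces wind = False.
  (fog | wind) forces fog = True.
  (cache | ~fog) forces cache = True.
  (cold | ~heat | net) forces net = True.
  clause (~fog | ~net) is falsified — backtrack.
So cold = True.
  then (~cold | wind) forces wind = True.
  then (~cache | ~cold | ~wind) forces cache = False.
  then (cache | ~fog) forces fog = False.
  then (~heat | ~net | ~wind) forces net = False.
All clauses satisfied.

heat = True, cold = True, net = False, fog = False, wind = True, cache = False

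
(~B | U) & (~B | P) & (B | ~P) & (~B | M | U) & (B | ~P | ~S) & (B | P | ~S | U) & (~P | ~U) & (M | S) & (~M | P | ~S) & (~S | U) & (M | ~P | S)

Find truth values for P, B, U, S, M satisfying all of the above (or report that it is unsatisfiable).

P: False; B: False; U: False; S: False; M: True

Set P = False.
  then (~B | P) forces B = False.
Set U = False.
  then (B | P | ~S | U) forces S = False.
  then (M | S) forces M = True.
All clauses satisfied.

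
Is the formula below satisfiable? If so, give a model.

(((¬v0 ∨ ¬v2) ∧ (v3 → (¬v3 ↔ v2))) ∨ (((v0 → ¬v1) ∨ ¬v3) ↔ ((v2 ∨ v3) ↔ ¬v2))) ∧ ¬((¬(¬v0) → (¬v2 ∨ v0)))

The conjunct ¬((¬(¬v0) → (¬v2 ∨ v0))) is unsatisfiable on its own:
  v0=F, v2=F: evaluates to False.
  v0=F, v2=T: evaluates to False.
  v0=T, v2=F: evaluates to False.
  v0=T, v2=T: evaluates to False.
So the whole conjunction is unsatisfiable.

Unsatisfiable — no assignment works.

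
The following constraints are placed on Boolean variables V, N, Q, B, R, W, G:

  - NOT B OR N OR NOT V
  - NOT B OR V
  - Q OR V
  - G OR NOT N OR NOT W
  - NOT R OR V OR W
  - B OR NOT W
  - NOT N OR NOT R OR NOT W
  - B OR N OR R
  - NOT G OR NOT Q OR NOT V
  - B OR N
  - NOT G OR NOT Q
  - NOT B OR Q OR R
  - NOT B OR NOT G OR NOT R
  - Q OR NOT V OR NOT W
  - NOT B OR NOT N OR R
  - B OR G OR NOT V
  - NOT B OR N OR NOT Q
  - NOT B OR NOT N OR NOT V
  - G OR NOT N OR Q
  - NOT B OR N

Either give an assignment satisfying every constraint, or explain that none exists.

V=T, N=T, Q=F, B=F, R=T, W=F, G=T

Set V = True.
Try N = False:
  (NOT B OR N OR NOT V) forces B = False.
  clause (B OR N) is falsified — backtrack.
So N = True.
  then (NOT B OR NOT N OR NOT V) forces B = False.
  then (B OR NOT W) forces W = False.
  then (B OR G OR NOT V) forces G = True.
  then (NOT G OR NOT Q OR NOT V) forces Q = False.
Set R = True.
All clauses satisfied.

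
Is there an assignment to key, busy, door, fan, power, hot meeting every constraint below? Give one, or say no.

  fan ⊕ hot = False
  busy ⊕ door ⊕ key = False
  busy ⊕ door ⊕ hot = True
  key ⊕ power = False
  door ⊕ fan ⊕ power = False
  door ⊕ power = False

key: True, busy: False, door: True, fan: False, power: True, hot: False

fan ⊕ hot = F ⊕ F = False ✓
busy ⊕ door ⊕ key = F ⊕ T ⊕ T = False ✓
busy ⊕ door ⊕ hot = F ⊕ T ⊕ F = True ✓
key ⊕ power = T ⊕ T = False ✓
door ⊕ fan ⊕ power = T ⊕ F ⊕ T = False ✓
door ⊕ power = T ⊕ T = False ✓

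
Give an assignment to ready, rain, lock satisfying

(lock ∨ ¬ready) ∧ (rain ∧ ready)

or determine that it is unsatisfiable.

ready = True; rain = True; lock = True

  lock ∨ ¬ready = True
    ¬ready = False
  rain ∧ ready = True
Both conjuncts True, so the formula holds.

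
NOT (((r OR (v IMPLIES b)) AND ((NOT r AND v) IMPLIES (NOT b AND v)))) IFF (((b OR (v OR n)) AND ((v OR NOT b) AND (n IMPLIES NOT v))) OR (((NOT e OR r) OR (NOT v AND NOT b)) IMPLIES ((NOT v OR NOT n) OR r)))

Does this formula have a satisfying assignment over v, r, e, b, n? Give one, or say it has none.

v=T, r=F, e=T, b=F, n=T

  NOT (((r OR (v IMPLIES b)) AND ((NOT r AND v) IMPLIES (NOT b AND v)))) IFF (((b OR (v OR n)) AND ((v OR NOT b) AND (n IMPLIES NOT v))) OR (((NOT e OR r) OR (NOT v AND NOT b)) IMPLIES ((NOT v OR NOT n) OR r))) = True
    NOT (((r OR (v IMPLIES b)) AND ((NOT r AND v) IMPLIES (NOT b AND v)))) = True
      (r OR (v IMPLIES b)) AND ((NOT r AND v) IMPLIES (NOT b AND v)) = False
        r OR (v IMPLIES b) = False
          v IMPLIES b = False
        (NOT r AND v) IMPLIES (NOT b AND v) = True
          NOT r AND v = True
            NOT r = True
          NOT b AND v = True
            NOT b = True
    ((b OR (v OR n)) AND ((v OR NOT b) AND (n IMPLIES NOT v))) OR (((NOT e OR r) OR (NOT v AND NOT b)) IMPLIES ((NOT v OR NOT n) OR r)) = True
      (b OR (v OR n)) AND ((v OR NOT b) AND (n IMPLIES NOT v)) = False
        b OR (v OR n) = True
          v OR n = True
        (v OR NOT b) AND (n IMPLIES NOT v) = False
          v OR NOT b = True
            NOT b = True
          n IMPLIES NOT v = False
            NOT v = False
      ((NOT e OR r) OR (NOT v AND NOT b)) IMPLIES ((NOT v OR NOT n) OR r) = True
        (NOT e OR r) OR (NOT v AND NOT b) = False
          NOT e OR r = False
            NOT e = False
          NOT v AND NOT b = False
            NOT v = False
            NOT b = True
        (NOT v OR NOT n) OR r = False
          NOT v OR NOT n = False
            NOT v = False
            NOT n = False
The formula evaluates to True.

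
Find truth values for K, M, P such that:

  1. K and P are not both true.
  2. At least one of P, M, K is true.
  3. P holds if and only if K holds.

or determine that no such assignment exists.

K: False; M: True; P: False

  (1) K=F, P=F — not both ✓
  (2) {P, M, K}: 1 true — at least one ✓
  (3) P=F, K=F — same ✓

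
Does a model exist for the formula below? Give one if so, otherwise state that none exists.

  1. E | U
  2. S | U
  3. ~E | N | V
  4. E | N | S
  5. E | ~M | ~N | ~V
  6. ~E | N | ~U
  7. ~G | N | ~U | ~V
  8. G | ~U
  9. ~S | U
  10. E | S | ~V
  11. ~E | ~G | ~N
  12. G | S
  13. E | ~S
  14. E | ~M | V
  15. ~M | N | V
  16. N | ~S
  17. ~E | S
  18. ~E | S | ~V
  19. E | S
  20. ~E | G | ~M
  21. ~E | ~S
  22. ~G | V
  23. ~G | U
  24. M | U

Case E = True:
  (~E | S) forces S = True.
  Clause (~E | ~S) is falsified — contradiction.
Case E = False:
  (E | U) forces U = True.
  (G | ~U) forces G = True.
  (E | ~S) forces S = False.
  Clause (E | S) is falsified — contradiction.
Both cases fail, so the formula is unsatisfiable.

UNSATISFIABLE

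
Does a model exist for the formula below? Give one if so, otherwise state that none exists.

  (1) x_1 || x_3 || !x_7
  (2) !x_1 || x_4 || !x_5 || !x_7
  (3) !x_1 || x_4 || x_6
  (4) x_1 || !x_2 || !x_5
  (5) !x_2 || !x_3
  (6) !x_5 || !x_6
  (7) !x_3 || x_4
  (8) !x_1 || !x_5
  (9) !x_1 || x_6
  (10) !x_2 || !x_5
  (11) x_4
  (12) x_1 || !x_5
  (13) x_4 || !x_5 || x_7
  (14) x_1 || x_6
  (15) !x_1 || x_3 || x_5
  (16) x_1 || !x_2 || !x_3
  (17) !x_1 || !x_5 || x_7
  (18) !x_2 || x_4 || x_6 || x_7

Unit clause (x_4) forces x_4 = True.
Set x_1 = False.
  then (x_1 || !x_5) forces x_5 = False.
  then (x_1 || x_6) forces x_6 = True.
Set x_2 = False.
Set x_3 = False.
  then (x_1 || x_3 || !x_7) forces x_7 = False.
All clauses satisfied.

x_1: False, x_2: False, x_3: False, x_4: True, x_5: False, x_6: True, x_7: False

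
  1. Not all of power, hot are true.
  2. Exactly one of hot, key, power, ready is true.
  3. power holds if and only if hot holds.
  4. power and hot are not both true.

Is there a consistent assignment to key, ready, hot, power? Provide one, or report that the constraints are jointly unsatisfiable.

key = False; ready = True; hot = False; power = False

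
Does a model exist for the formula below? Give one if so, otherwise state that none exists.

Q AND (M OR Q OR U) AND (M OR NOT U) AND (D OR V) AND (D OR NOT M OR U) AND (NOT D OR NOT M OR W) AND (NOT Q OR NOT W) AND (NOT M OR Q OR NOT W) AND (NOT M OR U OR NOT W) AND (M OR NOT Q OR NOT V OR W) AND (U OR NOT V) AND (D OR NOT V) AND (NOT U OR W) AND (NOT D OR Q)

D: True; W: False; Q: True; V: False; M: False; U: False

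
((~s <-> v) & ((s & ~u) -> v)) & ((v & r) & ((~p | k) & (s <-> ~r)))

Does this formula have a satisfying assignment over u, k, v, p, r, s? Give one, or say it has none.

u = False, k = True, v = True, p = True, r = True, s = False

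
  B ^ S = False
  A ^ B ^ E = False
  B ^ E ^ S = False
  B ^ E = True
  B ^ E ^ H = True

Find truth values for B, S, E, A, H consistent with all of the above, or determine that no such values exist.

B = True, S = True, E = False, A = True, H = False

B ^ S = T ^ T = False ✓
A ^ B ^ E = T ^ T ^ F = False ✓
B ^ E ^ S = T ^ F ^ T = False ✓
B ^ E = T ^ F = True ✓
B ^ E ^ H = T ^ F ^ F = True ✓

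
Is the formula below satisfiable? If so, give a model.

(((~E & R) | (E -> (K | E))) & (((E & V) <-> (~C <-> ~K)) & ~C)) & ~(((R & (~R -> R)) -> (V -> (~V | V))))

Unsatisfiable

The conjunct ~(((R & (~R -> R)) -> (V -> (~V | V)))) is unsatisfiable on its own:
  V=F, R=F: evaluates to False.
  V=F, R=T: evaluates to False.
  V=T, R=F: evaluates to False.
  V=T, R=T: evaluates to False.
So the whole conjunction is unsatisfiable.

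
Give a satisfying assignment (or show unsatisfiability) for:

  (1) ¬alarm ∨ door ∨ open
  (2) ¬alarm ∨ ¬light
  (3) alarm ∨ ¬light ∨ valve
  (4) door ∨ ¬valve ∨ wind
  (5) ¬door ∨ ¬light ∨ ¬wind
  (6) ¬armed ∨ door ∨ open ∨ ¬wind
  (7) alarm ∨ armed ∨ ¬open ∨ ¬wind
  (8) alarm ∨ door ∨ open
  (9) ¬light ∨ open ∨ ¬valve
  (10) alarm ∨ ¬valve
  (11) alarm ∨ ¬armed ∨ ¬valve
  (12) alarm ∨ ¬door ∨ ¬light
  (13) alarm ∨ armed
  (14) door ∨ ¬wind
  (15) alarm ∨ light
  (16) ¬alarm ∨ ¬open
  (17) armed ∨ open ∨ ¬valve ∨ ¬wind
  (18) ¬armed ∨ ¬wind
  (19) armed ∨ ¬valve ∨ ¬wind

Try open = True:
  (¬alarm ∨ ¬open) forces alarm = False.
  (alarm ∨ ¬valve) forces valve = False.
  (alarm ∨ ¬light ∨ valve) forces light = False.
  clause (alarm ∨ light) is falsified — backtrack.
So open = False.
Set alarm = True.
  then (¬alarm ∨ door ∨ open) forces door = True.
  then (¬alarm ∨ ¬light) forces light = False.
Set valve = False.
Set wind = False.
Set armed = True.
All clauses satisfied.

open: False; alarm: True; valve: False; wind: False; door: True; light: False; armed: True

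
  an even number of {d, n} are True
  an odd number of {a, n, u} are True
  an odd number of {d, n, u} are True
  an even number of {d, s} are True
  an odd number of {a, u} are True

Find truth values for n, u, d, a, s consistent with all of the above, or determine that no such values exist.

n = False, u = True, d = False, a = False, s = False

{d, n}: 0 true → even ✓
{a, n, u}: 1 true → odd ✓
{d, n, u}: 1 true → odd ✓
{d, s}: 0 true → even ✓
{a, u}: 1 true → odd ✓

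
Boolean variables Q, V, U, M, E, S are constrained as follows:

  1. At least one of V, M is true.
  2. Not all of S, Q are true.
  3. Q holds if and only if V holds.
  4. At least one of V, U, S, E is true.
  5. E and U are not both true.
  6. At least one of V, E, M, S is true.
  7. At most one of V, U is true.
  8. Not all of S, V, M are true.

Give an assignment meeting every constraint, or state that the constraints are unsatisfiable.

Q: True, V: True, U: False, M: False, E: False, S: False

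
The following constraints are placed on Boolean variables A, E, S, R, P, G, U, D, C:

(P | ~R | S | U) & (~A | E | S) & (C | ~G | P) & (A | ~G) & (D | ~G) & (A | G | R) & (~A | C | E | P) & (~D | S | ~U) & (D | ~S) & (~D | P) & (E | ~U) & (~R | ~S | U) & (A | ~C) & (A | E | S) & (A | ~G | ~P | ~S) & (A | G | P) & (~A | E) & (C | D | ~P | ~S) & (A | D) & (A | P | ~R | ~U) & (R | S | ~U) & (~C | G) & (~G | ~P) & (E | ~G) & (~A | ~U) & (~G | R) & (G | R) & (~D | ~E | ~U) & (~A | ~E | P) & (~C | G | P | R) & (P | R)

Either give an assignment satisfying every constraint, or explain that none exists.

A = False, E = True, S = False, R = True, P = True, G = False, U = False, D = True, C = False

Set A = False.
  then (A | ~G) forces G = False.
  then (A | G | R) forces R = True.
  then (A | ~C) forces C = False.
  then (A | G | P) forces P = True.
  then (A | D) forces D = True.
Try E = False:
  (E | ~U) forces U = False.
  (~R | ~S | U) forces S = False.
  clause (A | E | S) is falsified — backtrack.
So E = True.
  then (~D | ~E | ~U) forces U = False.
  then (~R | ~S | U) forces S = False.
All clauses satisfied.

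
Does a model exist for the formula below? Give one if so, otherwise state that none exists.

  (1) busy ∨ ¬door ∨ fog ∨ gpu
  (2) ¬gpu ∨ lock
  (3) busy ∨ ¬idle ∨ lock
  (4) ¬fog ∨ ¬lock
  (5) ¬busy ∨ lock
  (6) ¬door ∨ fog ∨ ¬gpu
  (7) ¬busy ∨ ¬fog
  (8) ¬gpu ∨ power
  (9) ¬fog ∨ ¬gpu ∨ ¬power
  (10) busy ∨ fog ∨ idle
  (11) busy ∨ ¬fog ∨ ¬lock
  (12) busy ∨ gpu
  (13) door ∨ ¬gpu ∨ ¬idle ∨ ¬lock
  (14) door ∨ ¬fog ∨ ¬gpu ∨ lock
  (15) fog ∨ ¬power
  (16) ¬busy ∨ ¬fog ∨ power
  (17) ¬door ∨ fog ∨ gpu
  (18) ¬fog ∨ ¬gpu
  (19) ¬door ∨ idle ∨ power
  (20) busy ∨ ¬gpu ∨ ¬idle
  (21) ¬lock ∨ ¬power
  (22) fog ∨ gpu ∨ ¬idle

Try fog = True:
  (¬fog ∨ ¬lock) forces lock = False.
  (¬gpu ∨ lock) forces gpu = False.
  (¬busy ∨ lock) forces busy = False.
  clause (busy ∨ gpu) is falsified — backtrack.
So fog = False.
  then (fog ∨ ¬power) forces power = False.
  then (¬gpu ∨ power) forces gpu = False.
  then (busy ∨ gpu) forces busy = True.
  then (¬door ∨ fog ∨ gpu) forces door = False.
  then (fog ∨ gpu ∨ ¬idle) forces idle = False.
  then (¬busy ∨ lock) forces lock = True.
All clauses satisfied.

fog = False, door = False, lock = True, power = False, idle = False, gpu = False, busy = True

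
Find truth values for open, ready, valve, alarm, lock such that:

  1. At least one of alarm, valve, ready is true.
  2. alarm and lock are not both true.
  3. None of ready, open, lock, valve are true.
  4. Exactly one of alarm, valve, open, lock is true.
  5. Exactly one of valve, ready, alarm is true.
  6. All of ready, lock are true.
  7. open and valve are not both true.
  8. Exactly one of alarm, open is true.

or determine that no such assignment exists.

Case ready = True:
  Constraint (3) is violated (ready=T) — contradiction.
Case ready = False:
  Constraint (6) is violated (ready=F) — contradiction.
Both cases fail — unsatisfiable.

Unsatisfiable — no assignment works.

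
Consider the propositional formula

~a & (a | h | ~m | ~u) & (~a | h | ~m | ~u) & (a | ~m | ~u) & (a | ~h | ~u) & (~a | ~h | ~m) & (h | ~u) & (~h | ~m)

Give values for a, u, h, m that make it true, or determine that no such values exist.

Unit clause (~a) forces a = False.
Try u = True:
  (a | ~m | ~u) forces m = False.
  (a | ~h | ~u) forces h = False.
  clause (h | ~u) is falsified — backtrack.
So u = False.
Set h = False.
Set m = True.
Check each clause:
  (~a): ~a holds.
  (a | h | ~m | ~u): ~u holds.
  (~a | h | ~m | ~u): ~a holds.
  (a | ~m | ~u): ~u holds.
  (a | ~h | ~u): ~h holds.
  (~a | ~h | ~m): ~a holds.
  (h | ~u): ~u holds.
  (~h | ~m): ~h holds.
All clauses satisfied.

a = False, u = False, h = False, m = True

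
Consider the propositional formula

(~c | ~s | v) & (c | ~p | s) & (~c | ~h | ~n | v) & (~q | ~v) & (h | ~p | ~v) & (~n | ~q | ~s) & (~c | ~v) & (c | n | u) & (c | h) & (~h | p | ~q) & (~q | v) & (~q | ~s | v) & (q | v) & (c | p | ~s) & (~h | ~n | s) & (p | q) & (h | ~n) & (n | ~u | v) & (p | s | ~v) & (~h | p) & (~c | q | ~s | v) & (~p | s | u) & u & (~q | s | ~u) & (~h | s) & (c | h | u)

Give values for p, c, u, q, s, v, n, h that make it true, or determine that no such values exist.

Unit clause (u) forces u = True.
Try p = False:
  (p | q) forces q = True.
  (~q | ~v) forces v = False.
  clause (~q | v) is falsified — backtrack.
So p = True.
Set c = False.
  then (c | ~p | s) forces s = True.
  then (c | h) forces h = True.
Try q = True:
  (~q | ~v) forces v = False.
  clause (~q | v) is falsified — backtrack.
So q = False.
  then (q | v) forces v = True.
Set n = False.
All clauses satisfied.

p = True; c = False; u = True; q = False; s = True; v = True; n = False; h = True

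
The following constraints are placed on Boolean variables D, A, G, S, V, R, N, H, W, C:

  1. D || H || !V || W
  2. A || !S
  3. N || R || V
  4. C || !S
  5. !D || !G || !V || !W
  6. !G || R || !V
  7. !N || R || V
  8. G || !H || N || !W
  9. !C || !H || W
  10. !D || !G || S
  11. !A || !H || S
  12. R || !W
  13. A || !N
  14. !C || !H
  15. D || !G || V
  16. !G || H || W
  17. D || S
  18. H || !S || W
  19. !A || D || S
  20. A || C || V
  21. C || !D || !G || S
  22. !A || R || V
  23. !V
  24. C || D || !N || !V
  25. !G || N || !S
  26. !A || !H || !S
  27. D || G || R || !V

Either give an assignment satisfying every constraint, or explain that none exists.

Unit clause (!V) forces V = False.
Set D = True.
Set A = True.
  then (!A || R || V) forces R = True.
Set G = False.
Set S = False.
  then (!A || !H || S) forces H = False.
Set N = False.
Set W = False.
Set C = False.
All clauses satisfied.

D=T, A=T, G=F, S=F, V=F, R=T, N=F, H=F, W=F, C=F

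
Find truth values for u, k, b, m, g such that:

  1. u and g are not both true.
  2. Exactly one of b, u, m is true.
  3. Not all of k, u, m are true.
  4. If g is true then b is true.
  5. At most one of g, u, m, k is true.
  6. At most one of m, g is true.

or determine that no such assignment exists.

u: False; k: False; b: True; m: False; g: True

  (1) u=F, g=T — not both ✓
  (2) {b, u, m}: 1 true — exactly one ✓
  (3) {k, u, m}: 0/3 true — not all ✓
  (4) g=T ⇒ b: T ✓
  (5) {g, u, m, k}: 1 true — at most one ✓
  (6) {m, g}: 1 true — at most one ✓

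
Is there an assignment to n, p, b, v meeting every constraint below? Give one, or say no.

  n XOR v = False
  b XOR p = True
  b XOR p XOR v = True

n = False; p = False; b = True; v = False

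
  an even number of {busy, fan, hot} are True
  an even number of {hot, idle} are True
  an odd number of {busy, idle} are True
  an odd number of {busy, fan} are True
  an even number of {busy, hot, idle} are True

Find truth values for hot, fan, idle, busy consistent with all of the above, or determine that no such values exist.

hot = True, fan = True, idle = True, busy = False

{busy, fan, hot}: 2 true → even ✓
{hot, idle}: 2 true → even ✓
{busy, idle}: 1 true → odd ✓
{busy, fan}: 1 true → odd ✓
{busy, hot, idle}: 2 true → even ✓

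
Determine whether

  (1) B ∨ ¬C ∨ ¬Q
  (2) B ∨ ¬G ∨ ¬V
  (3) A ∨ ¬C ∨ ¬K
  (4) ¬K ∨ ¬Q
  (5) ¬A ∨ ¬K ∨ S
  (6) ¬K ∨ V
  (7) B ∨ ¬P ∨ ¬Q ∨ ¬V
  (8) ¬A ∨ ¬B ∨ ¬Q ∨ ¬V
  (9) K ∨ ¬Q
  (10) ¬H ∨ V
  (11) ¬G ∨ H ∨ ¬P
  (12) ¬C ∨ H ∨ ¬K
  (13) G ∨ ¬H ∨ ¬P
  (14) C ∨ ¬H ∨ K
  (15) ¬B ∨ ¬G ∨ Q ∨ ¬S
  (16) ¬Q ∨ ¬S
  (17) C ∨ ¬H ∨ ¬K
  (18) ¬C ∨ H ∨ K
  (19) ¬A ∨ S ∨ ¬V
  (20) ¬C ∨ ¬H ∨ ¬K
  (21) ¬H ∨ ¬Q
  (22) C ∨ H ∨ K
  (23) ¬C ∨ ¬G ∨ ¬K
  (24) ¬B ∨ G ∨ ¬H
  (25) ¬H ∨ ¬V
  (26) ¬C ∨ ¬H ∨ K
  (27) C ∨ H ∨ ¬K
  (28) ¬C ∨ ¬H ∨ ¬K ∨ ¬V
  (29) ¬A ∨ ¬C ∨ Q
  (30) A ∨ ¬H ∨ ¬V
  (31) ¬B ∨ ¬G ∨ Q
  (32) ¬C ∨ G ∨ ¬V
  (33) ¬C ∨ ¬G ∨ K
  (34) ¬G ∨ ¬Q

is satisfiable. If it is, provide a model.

Case H = True:
  (¬H ∨ V) forces V = True.
  Clause (¬H ∨ ¬V) is falsified — contradiction.
Case H = False:
  If K = True:
    (¬K ∨ ¬Q) forces Q = False.
    (¬K ∨ V) forces V = True.
    (¬C ∨ H ∨ ¬K) forces C = False.
    clause (C ∨ H ∨ ¬K) is falsified.
  If K = False:
    (K ∨ ¬Q) forces Q = False.
    (¬C ∨ H ∨ K) forces C = False.
    clause (C ∨ H ∨ K) is falsified.
  Every sub-case reaches a contradiction.
Both cases fail, so the formula is unsatisfiable.

UNSATISFIABLE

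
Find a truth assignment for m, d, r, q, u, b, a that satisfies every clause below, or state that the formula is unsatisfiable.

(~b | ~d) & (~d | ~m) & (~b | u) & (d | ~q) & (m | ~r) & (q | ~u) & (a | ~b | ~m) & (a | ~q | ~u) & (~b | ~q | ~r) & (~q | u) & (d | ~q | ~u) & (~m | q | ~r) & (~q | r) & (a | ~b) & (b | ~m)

Try m = True:
  (~d | ~m) forces d = False.
  (d | ~q) forces q = False.
  (q | ~u) forces u = False.
  (~b | u) forces b = False.
  clause (b | ~m) is falsified — backtrack.
So m = False.
  then (m | ~r) forces r = False.
  then (~q | r) forces q = False.
  then (q | ~u) forces u = False.
  then (~b | u) forces b = False.
Set d = False.
Set a = False.
All clauses satisfied.

m = False, d = False, r = False, q = False, u = False, b = False, a = False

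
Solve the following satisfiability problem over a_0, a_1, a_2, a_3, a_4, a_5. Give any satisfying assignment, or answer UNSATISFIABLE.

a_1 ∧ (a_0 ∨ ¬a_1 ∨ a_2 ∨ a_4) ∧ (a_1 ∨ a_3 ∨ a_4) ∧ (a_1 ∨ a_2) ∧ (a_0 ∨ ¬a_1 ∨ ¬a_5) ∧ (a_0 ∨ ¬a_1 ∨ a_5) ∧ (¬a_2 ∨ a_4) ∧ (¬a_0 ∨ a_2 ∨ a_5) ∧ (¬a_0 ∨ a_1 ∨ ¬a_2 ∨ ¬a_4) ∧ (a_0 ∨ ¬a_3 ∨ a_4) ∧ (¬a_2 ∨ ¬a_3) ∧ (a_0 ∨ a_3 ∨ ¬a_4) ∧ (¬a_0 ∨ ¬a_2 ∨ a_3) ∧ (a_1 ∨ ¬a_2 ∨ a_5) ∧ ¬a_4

Unit clause (a_1) forces a_1 = True.
Unit clause (¬a_4) forces a_4 = False.
In (¬a_2 ∨ a_4) only ¬a_2 is left, so a_2 = False.
In (a_0 ∨ ¬a_1 ∨ a_2 ∨ a_4) only a_0 is left, so a_0 = True.
In (¬a_0 ∨ a_2 ∨ a_5) only a_5 is left, so a_5 = True.
Set a_3 = True.
All clauses satisfied.

a_0=T, a_1=T, a_2=F, a_3=T, a_4=F, a_5=T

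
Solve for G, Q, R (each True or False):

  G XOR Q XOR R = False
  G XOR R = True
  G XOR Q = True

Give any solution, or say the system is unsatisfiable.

G=F, Q=T, R=T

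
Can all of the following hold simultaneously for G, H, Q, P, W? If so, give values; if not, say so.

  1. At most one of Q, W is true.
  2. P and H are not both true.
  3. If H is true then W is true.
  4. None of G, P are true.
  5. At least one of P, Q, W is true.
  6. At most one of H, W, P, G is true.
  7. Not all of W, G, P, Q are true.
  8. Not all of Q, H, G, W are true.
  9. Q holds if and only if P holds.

G = False, H = False, Q = False, P = False, W = True

  (1) {Q, W}: 1 true — at most one ✓
  (2) P=F, H=F — not both ✓
  (3) H=F ⇒ W: vacuous ✓
  (4) {G, P}: 0 true — none ✓
  (5) {P, Q, W}: 1 true — at least one ✓
  (6) {H, W, P, G}: 1 true — at most one ✓
  (7) {W, G, P, Q}: 1/4 true — not all ✓
  (8) {Q, H, G, W}: 1/4 true — not all ✓
  (9) Q=F, P=F — same ✓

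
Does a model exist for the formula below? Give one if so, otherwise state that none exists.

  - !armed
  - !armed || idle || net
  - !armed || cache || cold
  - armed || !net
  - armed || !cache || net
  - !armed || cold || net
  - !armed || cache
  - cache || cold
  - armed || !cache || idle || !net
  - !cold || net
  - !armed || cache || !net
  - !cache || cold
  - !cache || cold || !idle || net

UNSATISFIABLE

Case armed = True:
  Clause (!armed) is falsified — contradiction.
Case armed = False:
  (armed || !net) forces net = False.
  (armed || !cache || net) forces cache = False.
  (cache || cold) forces cold = True.
  Clause (!cold || net) is falsified — contradiction.
Both cases fail, so the formula is unsatisfiable.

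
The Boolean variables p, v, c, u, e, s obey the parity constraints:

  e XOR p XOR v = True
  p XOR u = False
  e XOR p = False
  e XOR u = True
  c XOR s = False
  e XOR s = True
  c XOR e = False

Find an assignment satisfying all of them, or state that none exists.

Adding constraints 2, 3, 4 mod 2: every variable appears an even number of times on the left, so the left side is 0.
But the right sides sum to 1 (mod 2). 0 ≠ 1 — the system is inconsistent.

Unsatisfiable — no assignment works.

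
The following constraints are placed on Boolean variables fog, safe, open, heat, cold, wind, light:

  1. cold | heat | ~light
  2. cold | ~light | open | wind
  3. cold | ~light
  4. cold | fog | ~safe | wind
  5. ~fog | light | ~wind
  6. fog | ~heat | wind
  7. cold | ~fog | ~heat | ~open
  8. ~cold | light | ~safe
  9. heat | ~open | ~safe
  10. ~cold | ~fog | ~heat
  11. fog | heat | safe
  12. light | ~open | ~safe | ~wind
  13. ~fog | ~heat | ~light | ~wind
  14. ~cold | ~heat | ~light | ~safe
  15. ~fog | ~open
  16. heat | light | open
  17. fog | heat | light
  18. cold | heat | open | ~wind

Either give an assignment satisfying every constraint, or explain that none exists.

fog = True, safe = False, open = False, heat = False, cold = True, wind = False, light = True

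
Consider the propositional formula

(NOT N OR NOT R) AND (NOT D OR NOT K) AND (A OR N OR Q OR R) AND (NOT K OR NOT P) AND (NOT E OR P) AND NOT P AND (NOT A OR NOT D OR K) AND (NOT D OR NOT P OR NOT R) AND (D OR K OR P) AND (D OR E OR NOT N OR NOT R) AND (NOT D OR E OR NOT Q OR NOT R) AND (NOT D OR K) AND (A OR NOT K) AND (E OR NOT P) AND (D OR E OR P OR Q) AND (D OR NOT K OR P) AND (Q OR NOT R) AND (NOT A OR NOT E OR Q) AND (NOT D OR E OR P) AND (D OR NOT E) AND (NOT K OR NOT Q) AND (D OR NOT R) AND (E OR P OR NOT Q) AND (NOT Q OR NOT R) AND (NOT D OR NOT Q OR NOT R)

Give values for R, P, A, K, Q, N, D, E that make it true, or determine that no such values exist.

The formula is unsatisfiable.

Case P = True:
  Clause (NOT P) is falsified — contradiction.
Case P = False:
  (NOT E OR P) forces E = False.
  (NOT D OR E OR P) forces D = False.
  (D OR K OR P) forces K = True.
  Clause (D OR NOT K OR P) is falsified — contradiction.
Both cases fail, so the formula is unsatisfiable.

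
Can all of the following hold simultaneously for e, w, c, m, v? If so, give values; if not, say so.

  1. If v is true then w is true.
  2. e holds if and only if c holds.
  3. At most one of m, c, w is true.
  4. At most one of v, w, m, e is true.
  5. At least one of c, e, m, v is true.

e = False; w = False; c = False; m = True; v = False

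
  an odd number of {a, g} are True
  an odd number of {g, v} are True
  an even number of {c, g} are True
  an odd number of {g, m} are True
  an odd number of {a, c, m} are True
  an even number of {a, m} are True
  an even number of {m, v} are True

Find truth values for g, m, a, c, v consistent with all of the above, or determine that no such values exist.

g = True, m = False, a = False, c = True, v = False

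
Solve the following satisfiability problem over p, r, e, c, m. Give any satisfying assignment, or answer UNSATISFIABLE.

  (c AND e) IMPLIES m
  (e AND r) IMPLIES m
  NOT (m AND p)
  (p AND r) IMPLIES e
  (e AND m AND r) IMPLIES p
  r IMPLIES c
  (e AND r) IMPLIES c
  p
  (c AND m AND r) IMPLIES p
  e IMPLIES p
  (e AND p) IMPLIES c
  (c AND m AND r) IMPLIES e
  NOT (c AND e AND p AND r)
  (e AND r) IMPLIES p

p = True; r = False; e = False; c = False; m = False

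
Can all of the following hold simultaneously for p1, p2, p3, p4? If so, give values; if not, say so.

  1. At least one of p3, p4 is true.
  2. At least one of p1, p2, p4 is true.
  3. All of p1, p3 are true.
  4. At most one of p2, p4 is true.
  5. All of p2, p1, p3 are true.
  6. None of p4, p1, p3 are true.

Case p1 = True:
  Constraint (6) is violated (p1=T) — contradiction.
Case p1 = False:
  Constraint (3) is violated (p1=F) — contradiction.
Both cases fail — unsatisfiable.

UNSATISFIABLE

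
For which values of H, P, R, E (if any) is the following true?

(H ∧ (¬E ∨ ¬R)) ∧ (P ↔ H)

H = True, P = True, R = True, E = False

  H ∧ (¬E ∨ ¬R) = True
    ¬E ∨ ¬R = True
      ¬E = True
      ¬R = False
  P ↔ H = True
Both conjuncts True, so the formula holds.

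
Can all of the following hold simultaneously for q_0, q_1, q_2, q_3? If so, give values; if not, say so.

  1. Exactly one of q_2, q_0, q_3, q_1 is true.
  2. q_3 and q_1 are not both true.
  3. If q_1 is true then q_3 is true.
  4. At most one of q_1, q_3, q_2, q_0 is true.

q_0: False, q_1: False, q_2: True, q_3: False

  (1) {q_2, q_0, q_3, q_1}: 1 true — exactly one ✓
  (2) q_3=F, q_1=F — not both ✓
  (3) q_1=F ⇒ q_3: vacuous ✓
  (4) {q_1, q_3, q_2, q_0}: 1 true — at most one ✓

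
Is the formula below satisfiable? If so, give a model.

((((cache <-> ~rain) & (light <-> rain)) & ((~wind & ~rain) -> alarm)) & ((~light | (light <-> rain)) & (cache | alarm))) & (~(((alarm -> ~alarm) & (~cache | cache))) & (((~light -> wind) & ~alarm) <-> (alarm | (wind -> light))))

Case alarm = True: the conjunct ((~light -> wind) & ~alarm) <-> (alarm | (wind -> light)) becomes ((~light -> wind) & False) <-> (True | (wind -> light)) = False.
Case alarm = False: the formula simplifies to ((((cache <-> ~rain) & (light <-> rain)) & ~((~wind & ~rain))) & ((~light | (light <-> rain)) & cache)) & (~((~cache | cache)) & ((~light -> wind) <-> (wind -> light))).
  cache = True: the conjunct ~((~cache | cache)) becomes ~((False | True)) = False.
  cache = False: the conjunct cache is False.
Both cases fail — unsatisfiable.

Unsatisfiable — no assignment works.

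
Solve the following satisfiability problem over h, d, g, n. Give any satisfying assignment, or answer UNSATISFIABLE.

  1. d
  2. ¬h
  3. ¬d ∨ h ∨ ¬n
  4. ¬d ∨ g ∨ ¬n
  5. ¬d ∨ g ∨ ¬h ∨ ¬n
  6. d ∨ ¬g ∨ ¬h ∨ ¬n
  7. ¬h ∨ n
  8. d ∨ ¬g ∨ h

h: False; d: True; g: False; n: False

Unit clause (d) forces d = True.
Unit clause (¬h) forces h = False.
In (¬d ∨ h ∨ ¬n) only ¬n is left, so n = False.
Set g = False.
All clauses satisfied.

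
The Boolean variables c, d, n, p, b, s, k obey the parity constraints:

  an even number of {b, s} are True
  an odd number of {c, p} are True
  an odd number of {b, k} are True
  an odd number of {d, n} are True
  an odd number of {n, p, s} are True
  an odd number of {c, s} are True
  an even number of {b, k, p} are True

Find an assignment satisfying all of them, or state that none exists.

c = False, d = False, n = True, p = True, b = True, s = True, k = False

{b, s}: 2 true → even ✓
{c, p}: 1 true → odd ✓
{b, k}: 1 true → odd ✓
{d, n}: 1 true → odd ✓
{n, p, s}: 3 true → odd ✓
{c, s}: 1 true → odd ✓
{b, k, p}: 2 true → even ✓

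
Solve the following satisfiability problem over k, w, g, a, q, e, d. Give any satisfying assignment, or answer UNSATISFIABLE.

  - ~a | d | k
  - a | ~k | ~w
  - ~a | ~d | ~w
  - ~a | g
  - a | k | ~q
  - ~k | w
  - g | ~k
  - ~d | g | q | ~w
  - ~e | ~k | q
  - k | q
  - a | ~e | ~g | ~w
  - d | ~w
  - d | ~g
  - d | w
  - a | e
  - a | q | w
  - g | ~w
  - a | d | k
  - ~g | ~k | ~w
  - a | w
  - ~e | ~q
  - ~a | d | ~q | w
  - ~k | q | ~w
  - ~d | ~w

k = False, w = False, g = True, a = True, q = True, e = False, d = True

Try k = True:
  (~k | w) forces w = True.
  (a | ~k | ~w) forces a = True.
  (~a | ~d | ~w) forces d = False.
  clause (d | ~w) is falsified — backtrack.
So k = False.
  then (k | q) forces q = True.
  then (~e | ~q) forces e = False.
  then (a | k | ~q) forces a = True.
  then (~a | d | k) forces d = True.
  then (~a | ~d | ~w) forces w = False.
  then (~a | g) forces g = True.
All clauses satisfied.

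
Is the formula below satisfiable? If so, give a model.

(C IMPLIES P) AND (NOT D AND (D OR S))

P: True, C: False, S: True, D: False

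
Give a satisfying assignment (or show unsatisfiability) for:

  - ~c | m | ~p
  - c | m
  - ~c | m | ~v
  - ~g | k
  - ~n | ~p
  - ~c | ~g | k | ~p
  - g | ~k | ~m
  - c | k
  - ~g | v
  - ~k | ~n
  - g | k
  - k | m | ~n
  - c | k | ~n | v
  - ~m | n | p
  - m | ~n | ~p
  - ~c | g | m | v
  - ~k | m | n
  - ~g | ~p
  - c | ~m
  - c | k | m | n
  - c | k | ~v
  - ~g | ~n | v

Case k = True:
  (~k | ~n) forces n = False.
  (~k | m | n) forces m = True.
  (g | ~k | ~m) forces g = True.
  (~g | v) forces v = True.
  (~m | n | p) forces p = True.
  Clause (~g | ~p) is falsified — contradiction.
Case k = False:
  (~g | k) forces g = False.
  Clause (g | k) is falsified — contradiction.
Both cases fail, so the formula is unsatisfiable.

No satisfying assignment exists.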